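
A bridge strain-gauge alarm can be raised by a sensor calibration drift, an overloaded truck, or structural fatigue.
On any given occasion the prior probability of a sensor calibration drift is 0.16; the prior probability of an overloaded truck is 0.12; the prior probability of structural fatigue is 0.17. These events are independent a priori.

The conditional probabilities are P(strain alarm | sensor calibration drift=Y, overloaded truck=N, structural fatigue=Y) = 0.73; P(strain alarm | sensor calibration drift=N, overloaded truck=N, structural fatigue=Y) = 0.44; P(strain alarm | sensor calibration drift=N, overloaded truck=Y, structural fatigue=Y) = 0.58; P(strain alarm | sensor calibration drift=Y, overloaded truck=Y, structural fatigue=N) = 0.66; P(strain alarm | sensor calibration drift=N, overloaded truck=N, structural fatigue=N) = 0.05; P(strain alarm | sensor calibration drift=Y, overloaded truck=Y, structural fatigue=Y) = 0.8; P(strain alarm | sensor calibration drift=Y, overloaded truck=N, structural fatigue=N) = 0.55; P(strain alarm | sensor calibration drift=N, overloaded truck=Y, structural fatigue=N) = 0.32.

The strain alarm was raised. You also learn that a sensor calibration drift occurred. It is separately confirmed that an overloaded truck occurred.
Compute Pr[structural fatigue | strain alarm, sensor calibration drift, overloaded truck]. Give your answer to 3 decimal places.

Enumerate both values of structural fatigue and weight by the priors:
  P(strain alarm | sensor calibration drift, overloaded truck) = 0.66·0.83 + 0.8·0.17
        = 0.547800 + 0.136000 = 0.683800
Configurations with structural fatigue contribute 0.136000, so
  P(structural fatigue | strain alarm, sensor calibration drift, overloaded truck) = 0.136000 / 0.683800 ≈ 0.199

Pr[structural fatigue | strain alarm, sensor calibration drift, overloaded truck] ≈ 0.199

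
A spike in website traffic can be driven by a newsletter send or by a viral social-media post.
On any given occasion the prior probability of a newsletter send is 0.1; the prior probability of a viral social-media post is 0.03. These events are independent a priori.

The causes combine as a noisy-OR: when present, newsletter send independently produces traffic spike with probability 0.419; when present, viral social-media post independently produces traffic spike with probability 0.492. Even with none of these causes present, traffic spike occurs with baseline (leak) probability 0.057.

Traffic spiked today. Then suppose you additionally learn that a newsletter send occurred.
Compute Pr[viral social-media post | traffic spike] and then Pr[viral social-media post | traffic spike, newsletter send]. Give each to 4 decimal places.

Under noisy-OR, P(traffic spike | causes) = 1 − (1−0.057)·∏(1−qᵢ) over the active causes.
P(traffic spike) = 0.057*0.9*0.97 + 0.520956*0.9*0.03 + 0.452117*0.1*0.97 + 0.721675*0.1*0.03 = 0.049761 + 0.014066 + 0.043855 + 0.002165 = 0.109847
Of this, 0.016231 comes from 0.014066 + 0.002165 (the viral social-media post=true cases).
So P(viral social-media post | traffic spike) = 0.016231/0.109847 ≈ 0.1478.

Now also conditioning on newsletter send=true:
Sum P(traffic spike|·) weighted by the priors over both values of viral social-media post:
  P(traffic spike | newsletter send) = 0.452117×0.97 + 0.721675×0.03
        = 0.438553 + 0.021650 = 0.460203
Configurations with viral social-media post contribute 0.021650, so
  P(viral social-media post | traffic spike, newsletter send) = 0.021650 / 0.460203 ≈ 0.0470

Pr[viral social-media post | traffic spike] ≈ 0.1478; Pr[viral social-media post | traffic spike, newsletter send] ≈ 0.0470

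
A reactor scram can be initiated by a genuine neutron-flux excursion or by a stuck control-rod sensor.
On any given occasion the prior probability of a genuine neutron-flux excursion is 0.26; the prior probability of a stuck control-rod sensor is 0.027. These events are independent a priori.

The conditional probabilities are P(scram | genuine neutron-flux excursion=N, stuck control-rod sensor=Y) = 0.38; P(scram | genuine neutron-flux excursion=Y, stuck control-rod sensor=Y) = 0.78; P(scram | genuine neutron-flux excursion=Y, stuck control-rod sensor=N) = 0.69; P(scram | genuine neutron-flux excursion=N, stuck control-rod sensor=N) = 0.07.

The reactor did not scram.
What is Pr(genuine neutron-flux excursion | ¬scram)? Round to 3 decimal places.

Pr(genuine neutron-flux excursion | ¬scram) ≈ 0.105

By total probability over the 4 (genuine neutron-flux excursion, stuck control-rod sensor) configurations:
  P(¬scram) = 0.93·0.74·0.973 + 0.62·0.74·0.027 + 0.31·0.26·0.973 + 0.22·0.26·0.027
        = 0.669619 + 0.012388 + 0.078424 + 0.001544 = 0.761975
Configurations with genuine neutron-flux excursion contribute 0.079968, so
  P(genuine neutron-flux excursion | ¬scram) = 0.079968 / 0.761975 ≈ 0.105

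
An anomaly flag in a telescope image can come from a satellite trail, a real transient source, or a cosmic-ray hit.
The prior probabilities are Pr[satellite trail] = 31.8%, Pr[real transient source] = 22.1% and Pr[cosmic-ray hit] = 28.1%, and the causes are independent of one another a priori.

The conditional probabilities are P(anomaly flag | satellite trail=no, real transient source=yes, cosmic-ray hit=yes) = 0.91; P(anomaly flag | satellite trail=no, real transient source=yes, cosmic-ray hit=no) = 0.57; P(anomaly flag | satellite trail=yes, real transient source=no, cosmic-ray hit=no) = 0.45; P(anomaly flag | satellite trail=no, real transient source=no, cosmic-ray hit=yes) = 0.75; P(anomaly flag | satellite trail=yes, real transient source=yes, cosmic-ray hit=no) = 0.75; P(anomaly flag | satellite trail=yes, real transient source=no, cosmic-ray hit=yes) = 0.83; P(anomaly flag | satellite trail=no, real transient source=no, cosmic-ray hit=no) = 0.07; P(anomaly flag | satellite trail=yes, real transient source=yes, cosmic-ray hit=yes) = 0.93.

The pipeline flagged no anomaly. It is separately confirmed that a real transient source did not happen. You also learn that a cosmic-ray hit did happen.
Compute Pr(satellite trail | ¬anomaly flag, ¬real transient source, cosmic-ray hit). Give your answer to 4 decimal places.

Pr(satellite trail | ¬anomaly flag, ¬real transient source, cosmic-ray hit) ≈ 0.2407

P(¬anomaly flag | ¬real transient source, cosmic-ray hit) = 0.25·0.682 + 0.17·0.318 = 0.170500 + 0.054060 = 0.224560
Restricting to configurations with satellite trail present: 0.17·0.318 = 0.054060.
Hence the posterior is 0.054060/0.224560 ≈ 0.2407.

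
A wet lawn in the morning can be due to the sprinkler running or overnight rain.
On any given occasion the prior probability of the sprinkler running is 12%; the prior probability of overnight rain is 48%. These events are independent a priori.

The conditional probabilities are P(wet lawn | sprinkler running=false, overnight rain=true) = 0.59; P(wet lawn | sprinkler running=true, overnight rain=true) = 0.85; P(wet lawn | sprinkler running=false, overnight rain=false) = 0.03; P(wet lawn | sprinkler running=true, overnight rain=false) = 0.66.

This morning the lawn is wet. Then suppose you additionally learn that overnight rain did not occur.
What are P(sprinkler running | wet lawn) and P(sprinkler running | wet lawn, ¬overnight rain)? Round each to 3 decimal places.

P(sprinkler running | wet lawn) ≈ 0.255; P(sprinkler running | wet lawn, ¬overnight rain) ≈ 0.750

Sum P(wet lawn|·) weighted by the priors over the 4 (sprinkler running, overnight rain) configurations:
  P(wet lawn) = 0.03×0.88×0.52 + 0.59×0.88×0.48 + 0.66×0.12×0.52 + 0.85×0.12×0.48
        = 0.013728 + 0.249216 + 0.041184 + 0.048960 = 0.353088
The terms with sprinkler running present sum to 0.090144, so
  P(sprinkler running | wet lawn) = 0.090144 / 0.353088 ≈ 0.255

With the extra evidence:
Sum P(wet lawn|·) weighted by the priors over both values of sprinkler running:
  P(wet lawn | ¬overnight rain) = 0.03·0.88 + 0.66·0.12
        = 0.026400 + 0.079200 = 0.105600
The terms with sprinkler running present sum to 0.079200, so
  P(sprinkler running | wet lawn, ¬overnight rain) = 0.079200 / 0.105600 ≈ 0.750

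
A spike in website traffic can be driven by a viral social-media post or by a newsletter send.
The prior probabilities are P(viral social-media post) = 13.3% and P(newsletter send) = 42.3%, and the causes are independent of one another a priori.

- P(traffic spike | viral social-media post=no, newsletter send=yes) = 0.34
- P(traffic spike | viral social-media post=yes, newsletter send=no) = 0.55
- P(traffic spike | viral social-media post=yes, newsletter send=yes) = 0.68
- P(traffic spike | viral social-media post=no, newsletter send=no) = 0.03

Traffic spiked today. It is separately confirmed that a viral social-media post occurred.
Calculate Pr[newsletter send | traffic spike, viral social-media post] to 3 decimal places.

Weight on newsletter send=true, given the evidence: 0.68*0.423 = 0.287640
Denominator P(traffic spike | viral social-media post): 0.55*0.577 + 0.68*0.423 = 0.604990
P(newsletter send | traffic spike, viral social-media post) = 0.287640/0.604990 ≈ 0.475

Pr[newsletter send | traffic spike, viral social-media post] ≈ 0.475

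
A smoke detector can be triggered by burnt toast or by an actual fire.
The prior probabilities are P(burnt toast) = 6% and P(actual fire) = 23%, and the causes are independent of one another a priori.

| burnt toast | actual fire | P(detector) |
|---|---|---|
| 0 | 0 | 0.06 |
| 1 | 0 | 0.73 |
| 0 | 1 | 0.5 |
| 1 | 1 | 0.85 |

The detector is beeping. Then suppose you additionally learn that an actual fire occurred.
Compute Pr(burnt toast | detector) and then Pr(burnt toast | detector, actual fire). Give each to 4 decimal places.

Pr(burnt toast | detector) ≈ 0.2308; Pr(burnt toast | detector, actual fire) ≈ 0.0979

P(detector) = 0.06×0.94×0.77 + 0.5×0.94×0.23 + 0.73×0.06×0.77 + 0.85×0.06×0.23 = 0.043428 + 0.108100 + 0.033726 + 0.011730 = 0.196984
Of this, 0.045456 comes from 0.033726 + 0.011730 (the burnt toast=true cases).
So P(burnt toast | detector) = 0.045456/0.196984 ≈ 0.2308.

With the extra evidence:
P(detector | actual fire) = 0.5·0.94 + 0.85·0.06 = 0.470000 + 0.051000 = 0.521000
Of this, 0.051000 comes from 0.85·0.06 (the burnt toast=true cases).
So P(burnt toast | detector, actual fire) = 0.051000/0.521000 ≈ 0.0979.
This is intercausal reasoning (explaining away): once actual fire accounts for the detector, burnt toast becomes less likely.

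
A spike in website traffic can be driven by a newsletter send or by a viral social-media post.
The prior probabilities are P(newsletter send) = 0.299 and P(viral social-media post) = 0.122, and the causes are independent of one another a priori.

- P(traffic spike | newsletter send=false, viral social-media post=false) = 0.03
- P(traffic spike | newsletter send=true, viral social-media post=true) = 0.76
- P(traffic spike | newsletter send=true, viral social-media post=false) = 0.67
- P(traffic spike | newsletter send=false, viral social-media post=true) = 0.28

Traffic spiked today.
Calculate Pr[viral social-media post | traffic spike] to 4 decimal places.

P(traffic spike) = 0.03×0.701×0.878 + 0.28×0.701×0.122 + 0.67×0.299×0.878 + 0.76×0.299×0.122 = 0.018464 + 0.023946 + 0.175890 + 0.027723 = 0.246023
Of this, 0.051669 comes from 0.023946 + 0.027723 (the viral social-media post=true cases).
P(viral social-media post | traffic spike) = 0.051669 / 0.246023 ≈ 0.2100

Pr[viral social-media post | traffic spike] ≈ 0.2100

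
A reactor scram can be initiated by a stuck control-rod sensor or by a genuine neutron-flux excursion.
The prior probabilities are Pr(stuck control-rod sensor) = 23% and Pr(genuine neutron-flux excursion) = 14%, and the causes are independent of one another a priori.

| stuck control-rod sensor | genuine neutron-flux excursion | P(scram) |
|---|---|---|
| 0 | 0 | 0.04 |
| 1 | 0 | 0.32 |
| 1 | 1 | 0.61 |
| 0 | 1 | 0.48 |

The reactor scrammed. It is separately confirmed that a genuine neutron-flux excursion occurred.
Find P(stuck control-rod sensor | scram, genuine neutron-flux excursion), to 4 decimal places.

P(scram | genuine neutron-flux excursion) = 0.48×0.77 + 0.61×0.23 = 0.369600 + 0.140300 = 0.509900
The stuck control-rod sensor-present share is 0.61×0.23 = 0.140300.
Hence the posterior is 0.140300/0.509900 ≈ 0.2752.

P(stuck control-rod sensor | scram, genuine neutron-flux excursion) ≈ 0.2752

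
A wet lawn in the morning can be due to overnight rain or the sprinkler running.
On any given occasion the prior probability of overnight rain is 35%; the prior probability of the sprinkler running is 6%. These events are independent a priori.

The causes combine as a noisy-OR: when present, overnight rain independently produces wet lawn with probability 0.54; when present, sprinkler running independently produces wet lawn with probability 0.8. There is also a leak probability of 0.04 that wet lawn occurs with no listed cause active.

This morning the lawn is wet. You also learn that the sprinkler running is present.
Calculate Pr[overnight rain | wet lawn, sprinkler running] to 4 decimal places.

Under noisy-OR, P(wet lawn | causes) = 1 − (1−0.04)·∏(1−qᵢ) over the active causes.
P(wet lawn | sprinkler running) = 0.808*0.65 + 0.91168*0.35 = 0.525200 + 0.319088 = 0.844288
Of this, 0.319088 comes from 0.91168*0.35 (the overnight rain=true cases).
P(overnight rain | wet lawn, sprinkler running) = 0.319088 / 0.844288 ≈ 0.3779

Pr[overnight rain | wet lawn, sprinkler running] ≈ 0.3779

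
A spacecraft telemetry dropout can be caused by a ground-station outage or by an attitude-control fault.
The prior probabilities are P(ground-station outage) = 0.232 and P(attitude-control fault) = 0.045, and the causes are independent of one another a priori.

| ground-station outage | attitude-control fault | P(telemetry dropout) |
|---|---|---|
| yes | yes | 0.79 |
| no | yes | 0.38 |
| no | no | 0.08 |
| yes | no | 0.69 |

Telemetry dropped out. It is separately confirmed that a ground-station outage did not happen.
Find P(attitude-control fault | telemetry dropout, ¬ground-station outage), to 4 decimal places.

P(telemetry dropout | ¬ground-station outage) = 0.08·0.955 + 0.38·0.045 = 0.076400 + 0.017100 = 0.093500
Of this, 0.017100 comes from 0.38·0.045 (the attitude-control fault=true cases).
Hence the posterior is 0.017100/0.093500 ≈ 0.1829.

P(attitude-control fault | telemetry dropout, ¬ground-station outage) ≈ 0.1829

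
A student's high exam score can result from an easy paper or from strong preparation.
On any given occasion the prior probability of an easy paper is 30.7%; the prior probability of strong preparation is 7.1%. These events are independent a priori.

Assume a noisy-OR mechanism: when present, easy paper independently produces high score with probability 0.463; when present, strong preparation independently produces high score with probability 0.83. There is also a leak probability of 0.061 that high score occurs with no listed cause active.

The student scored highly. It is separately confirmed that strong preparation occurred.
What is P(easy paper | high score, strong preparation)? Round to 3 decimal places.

Under noisy-OR, P(high score | causes) = 1 − (1−0.061)·∏(1−qᵢ) over the active causes.
Numerator (weight on configurations with easy paper): 0.914279·0.307 = 0.280684
Normalizer over all consistent configurations: 0.84037·0.693 + 0.914279·0.307 = 0.863060
Posterior = 0.280684 / 0.863060 ≈ 0.325

P(easy paper | high score, strong preparation) ≈ 0.325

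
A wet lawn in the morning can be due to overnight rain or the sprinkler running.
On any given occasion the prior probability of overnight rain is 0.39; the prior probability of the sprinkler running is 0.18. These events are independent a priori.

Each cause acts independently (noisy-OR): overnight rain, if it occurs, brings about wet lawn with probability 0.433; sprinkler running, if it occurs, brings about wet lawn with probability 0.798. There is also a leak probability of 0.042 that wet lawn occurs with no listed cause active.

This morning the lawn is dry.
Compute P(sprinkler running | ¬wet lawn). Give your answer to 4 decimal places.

Under noisy-OR, P(wet lawn | causes) = 1 − (1−0.042)·∏(1−qᵢ) over the active causes.
Weight on sprinkler running=true, given the evidence: 0.021248 + 0.007703 = 0.028951
Denominator P(¬wet lawn): 0.958×0.61×0.82 + 0.193516×0.61×0.18 + 0.543186×0.39×0.82 + 0.109724×0.39×0.18 = 0.681854
P(sprinkler running | ¬wet lawn) = 0.028951/0.681854 ≈ 0.0425

P(sprinkler running | ¬wet lawn) ≈ 0.0425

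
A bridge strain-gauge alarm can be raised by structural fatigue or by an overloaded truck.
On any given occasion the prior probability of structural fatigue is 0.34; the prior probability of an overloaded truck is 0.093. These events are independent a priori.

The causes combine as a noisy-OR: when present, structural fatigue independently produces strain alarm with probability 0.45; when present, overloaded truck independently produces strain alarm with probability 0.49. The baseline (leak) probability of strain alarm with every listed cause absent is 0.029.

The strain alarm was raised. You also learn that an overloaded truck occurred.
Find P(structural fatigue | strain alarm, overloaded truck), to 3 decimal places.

Under noisy-OR, P(strain alarm | causes) = 1 − (1−0.029)·∏(1−qᵢ) over the active causes.
Numerator (weight on configurations with structural fatigue): 0.727634·0.34 = 0.247396
The normalizing constant is 0.50479·0.66 + 0.727634·0.34 = 0.580557
Posterior = 0.247396 / 0.580557 ≈ 0.426

P(structural fatigue | strain alarm, overloaded truck) ≈ 0.426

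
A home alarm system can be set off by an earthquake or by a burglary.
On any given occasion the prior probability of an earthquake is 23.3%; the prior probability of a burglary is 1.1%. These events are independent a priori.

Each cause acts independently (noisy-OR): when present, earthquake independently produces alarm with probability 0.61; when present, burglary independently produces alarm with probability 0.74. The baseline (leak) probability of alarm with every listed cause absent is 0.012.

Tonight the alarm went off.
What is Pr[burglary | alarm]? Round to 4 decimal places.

Under noisy-OR, P(alarm | causes) = 1 − (1−0.012)·∏(1−qᵢ) over the active causes.
P(alarm) = 0.012·0.767·0.989 + 0.74312·0.767·0.011 + 0.61468·0.233·0.989 + 0.899817·0.233·0.011 = 0.009103 + 0.006270 + 0.141645 + 0.002306 = 0.159324
The burglary-present share is 0.006270 + 0.002306 = 0.008576.
P(burglary | alarm) = 0.008576 / 0.159324 ≈ 0.0538

Pr[burglary | alarm] ≈ 0.0538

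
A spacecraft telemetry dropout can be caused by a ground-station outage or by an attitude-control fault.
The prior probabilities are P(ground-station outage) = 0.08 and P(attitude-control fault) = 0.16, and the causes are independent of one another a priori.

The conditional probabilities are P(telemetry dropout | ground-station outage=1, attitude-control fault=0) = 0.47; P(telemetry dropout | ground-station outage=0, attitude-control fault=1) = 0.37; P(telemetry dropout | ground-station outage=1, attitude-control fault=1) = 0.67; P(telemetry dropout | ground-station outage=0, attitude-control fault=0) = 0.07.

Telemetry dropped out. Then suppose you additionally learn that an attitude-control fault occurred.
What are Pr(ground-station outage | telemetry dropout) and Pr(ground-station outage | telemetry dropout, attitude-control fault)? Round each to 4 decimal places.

Weight on ground-station outage=true, given the evidence: 0.031584 + 0.008576 = 0.040160
Normalizer over all consistent configurations: 0.07·0.92·0.84 + 0.37·0.92·0.16 + 0.47·0.08·0.84 + 0.67·0.08·0.16 = 0.148720
P(ground-station outage | telemetry dropout) = 0.040160/0.148720 ≈ 0.2700

Now also conditioning on attitude-control fault=true:
Enumerate both values of ground-station outage and weight by the priors:
  P(telemetry dropout | attitude-control fault) = 0.37×0.92 + 0.67×0.08
        = 0.340400 + 0.053600 = 0.394000
Configurations with ground-station outage contribute 0.053600, so
  P(ground-station outage | telemetry dropout, attitude-control fault) = 0.053600 / 0.394000 ≈ 0.1360
This is intercausal reasoning (explaining away): once attitude-control fault accounts for the telemetry dropout, ground-station outage becomes less likely.

Pr(ground-station outage | telemetry dropout) ≈ 0.2700; Pr(ground-station outage | telemetry dropout, attitude-control fault) ≈ 0.1360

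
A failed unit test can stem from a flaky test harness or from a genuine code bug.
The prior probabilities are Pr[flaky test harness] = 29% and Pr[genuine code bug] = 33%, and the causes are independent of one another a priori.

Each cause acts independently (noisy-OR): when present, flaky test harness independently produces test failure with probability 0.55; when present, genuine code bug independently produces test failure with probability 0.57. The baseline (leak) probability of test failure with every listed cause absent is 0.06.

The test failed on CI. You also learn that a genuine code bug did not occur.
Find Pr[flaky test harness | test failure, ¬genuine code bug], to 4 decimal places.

Pr[flaky test harness | test failure, ¬genuine code bug] ≈ 0.7971

Under noisy-OR, P(test failure | causes) = 1 − (1−0.06)·∏(1−qᵢ) over the active causes.
Weight on flaky test harness=true, given the evidence: 0.577*0.29 = 0.167330
The normalizing constant is 0.06*0.71 + 0.577*0.29 = 0.209930
P(flaky test harness | test failure, ¬genuine code bug) = 0.167330/0.209930 ≈ 0.7971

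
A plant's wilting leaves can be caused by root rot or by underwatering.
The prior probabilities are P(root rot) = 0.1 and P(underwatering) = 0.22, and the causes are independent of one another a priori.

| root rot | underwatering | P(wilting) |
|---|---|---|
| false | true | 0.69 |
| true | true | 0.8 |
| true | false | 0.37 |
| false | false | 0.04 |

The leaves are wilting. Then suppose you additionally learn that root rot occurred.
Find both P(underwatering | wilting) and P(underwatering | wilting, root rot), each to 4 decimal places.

Numerator (weight on configurations with underwatering): 0.136620 + 0.017600 = 0.154220
Denominator P(wilting): 0.04*0.9*0.78 + 0.69*0.9*0.22 + 0.37*0.1*0.78 + 0.8*0.1*0.22 = 0.211160
Posterior = 0.154220 / 0.211160 ≈ 0.7303

With the extra evidence:
P(wilting | root rot) = 0.37·0.78 + 0.8·0.22 = 0.288600 + 0.176000 = 0.464600
Restricting to configurations with underwatering present: 0.8·0.22 = 0.176000.
Hence the posterior is 0.176000/0.464600 ≈ 0.3788.

P(underwatering | wilting) ≈ 0.7303; P(underwatering | wilting, root rot) ≈ 0.3788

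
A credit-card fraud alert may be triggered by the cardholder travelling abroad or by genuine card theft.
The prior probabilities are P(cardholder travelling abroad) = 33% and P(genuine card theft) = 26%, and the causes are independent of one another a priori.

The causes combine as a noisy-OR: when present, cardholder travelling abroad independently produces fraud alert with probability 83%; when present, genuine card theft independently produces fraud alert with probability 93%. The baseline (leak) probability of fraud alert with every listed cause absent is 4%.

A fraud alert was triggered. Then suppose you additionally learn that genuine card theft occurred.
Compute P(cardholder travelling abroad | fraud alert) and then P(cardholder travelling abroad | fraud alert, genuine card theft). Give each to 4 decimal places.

P(cardholder travelling abroad | fraud alert) ≈ 0.6133; P(cardholder travelling abroad | fraud alert, genuine card theft) ≈ 0.3430

Under noisy-OR, P(fraud alert | causes) = 1 − (1−0.04)·∏(1−qᵢ) over the active causes.
Weight on cardholder travelling abroad=true, given the evidence: 0.204347 + 0.084820 = 0.289167
Denominator P(fraud alert): 0.04×0.67×0.74 + 0.9328×0.67×0.26 + 0.8368×0.33×0.74 + 0.988576×0.33×0.26 = 0.471493
P(cardholder travelling abroad | fraud alert) = 0.289167/0.471493 ≈ 0.6133

Now also conditioning on genuine card theft=true:
Numerator (weight on configurations with cardholder travelling abroad): 0.988576×0.33 = 0.326230
Normalizer over all consistent configurations: 0.9328×0.67 + 0.988576×0.33 = 0.951206
P(cardholder travelling abroad | fraud alert, genuine card theft) = 0.326230/0.951206 ≈ 0.3430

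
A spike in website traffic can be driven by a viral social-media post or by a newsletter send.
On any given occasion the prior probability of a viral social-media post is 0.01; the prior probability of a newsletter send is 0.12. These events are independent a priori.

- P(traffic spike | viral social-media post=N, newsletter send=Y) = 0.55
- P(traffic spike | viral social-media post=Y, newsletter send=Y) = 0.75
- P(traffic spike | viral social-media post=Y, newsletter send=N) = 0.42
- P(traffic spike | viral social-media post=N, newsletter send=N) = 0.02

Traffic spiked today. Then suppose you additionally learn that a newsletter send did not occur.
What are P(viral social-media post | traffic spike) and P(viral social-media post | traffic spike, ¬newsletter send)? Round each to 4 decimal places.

P(viral social-media post | traffic spike) ≈ 0.0526; P(viral social-media post | traffic spike, ¬newsletter send) ≈ 0.1750

P(traffic spike) = 0.02×0.99×0.88 + 0.55×0.99×0.12 + 0.42×0.01×0.88 + 0.75×0.01×0.12 = 0.017424 + 0.065340 + 0.003696 + 0.000900 = 0.087360
The viral social-media post-present share is 0.003696 + 0.000900 = 0.004596.
Hence the posterior is 0.004596/0.087360 ≈ 0.0526.

Now condition on the additional information:
By total probability over both values of viral social-media post:
  P(traffic spike | ¬newsletter send) = 0.02*0.99 + 0.42*0.01
        = 0.019800 + 0.004200 = 0.024000
Keeping only the viral social-media post-present terms gives 0.004200, so
  P(viral social-media post | traffic spike, ¬newsletter send) = 0.004200 / 0.024000 ≈ 0.1750
With newsletter send excluded, viral social-media post must carry more of the explanatory weight for the traffic spike.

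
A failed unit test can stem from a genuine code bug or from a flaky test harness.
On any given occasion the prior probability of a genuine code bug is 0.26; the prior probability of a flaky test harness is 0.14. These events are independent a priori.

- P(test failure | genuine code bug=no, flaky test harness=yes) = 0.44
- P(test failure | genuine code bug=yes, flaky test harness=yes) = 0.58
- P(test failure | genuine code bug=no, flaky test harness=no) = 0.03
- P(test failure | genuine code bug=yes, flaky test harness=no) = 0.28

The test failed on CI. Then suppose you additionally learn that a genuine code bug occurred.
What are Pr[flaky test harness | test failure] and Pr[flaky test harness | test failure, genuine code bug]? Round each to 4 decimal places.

Numerator (weight on configurations with flaky test harness): 0.045584 + 0.021112 = 0.066696
Denominator P(test failure): 0.03*0.74*0.86 + 0.44*0.74*0.14 + 0.28*0.26*0.86 + 0.58*0.26*0.14 = 0.148396
Posterior = 0.066696 / 0.148396 ≈ 0.4494

Now also conditioning on genuine code bug=true:
Numerator (weight on configurations with flaky test harness): 0.58*0.14 = 0.081200
Normalizer over all consistent configurations: 0.28*0.86 + 0.58*0.14 = 0.322000
Posterior = 0.081200 / 0.322000 ≈ 0.2522
This is intercausal reasoning (explaining away): once genuine code bug accounts for the test failure, flaky test harness becomes less likely.

Pr[flaky test harness | test failure] ≈ 0.4494; Pr[flaky test harness | test failure, genuine code bug] ≈ 0.2522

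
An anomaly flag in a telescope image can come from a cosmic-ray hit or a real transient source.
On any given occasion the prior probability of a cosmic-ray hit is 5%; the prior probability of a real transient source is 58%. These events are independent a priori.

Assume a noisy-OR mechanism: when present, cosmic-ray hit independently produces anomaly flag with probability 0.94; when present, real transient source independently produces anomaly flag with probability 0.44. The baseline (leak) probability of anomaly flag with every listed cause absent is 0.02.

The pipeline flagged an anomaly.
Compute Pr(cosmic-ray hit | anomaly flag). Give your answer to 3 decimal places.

Pr(cosmic-ray hit | anomaly flag) ≈ 0.157

Under noisy-OR, P(anomaly flag | causes) = 1 − (1−0.02)·∏(1−qᵢ) over the active causes.
For the numerator, keep only cosmic-ray hit=true terms: 0.019765 + 0.028045 = 0.047810
Normalizer over all consistent configurations: 0.02·0.95·0.42 + 0.4512·0.95·0.58 + 0.9412·0.05·0.42 + 0.967072·0.05·0.58 = 0.304401
P(cosmic-ray hit | anomaly flag) = 0.047810/0.304401 ≈ 0.157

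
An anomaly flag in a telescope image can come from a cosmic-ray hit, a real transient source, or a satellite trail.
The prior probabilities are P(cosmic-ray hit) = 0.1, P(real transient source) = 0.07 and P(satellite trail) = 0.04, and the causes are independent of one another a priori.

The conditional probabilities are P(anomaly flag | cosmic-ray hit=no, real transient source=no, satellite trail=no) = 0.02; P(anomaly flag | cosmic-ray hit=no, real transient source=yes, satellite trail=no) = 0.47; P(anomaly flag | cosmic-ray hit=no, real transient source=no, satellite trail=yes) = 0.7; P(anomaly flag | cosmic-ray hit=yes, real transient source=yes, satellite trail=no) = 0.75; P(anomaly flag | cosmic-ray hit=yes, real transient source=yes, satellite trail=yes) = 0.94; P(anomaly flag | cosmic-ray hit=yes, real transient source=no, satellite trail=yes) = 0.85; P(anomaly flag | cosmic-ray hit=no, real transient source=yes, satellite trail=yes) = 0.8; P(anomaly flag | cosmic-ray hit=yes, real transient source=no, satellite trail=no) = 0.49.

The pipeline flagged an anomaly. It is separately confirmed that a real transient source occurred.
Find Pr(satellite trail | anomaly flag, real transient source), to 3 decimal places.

P(anomaly flag | real transient source) = 0.47·0.9·0.96 + 0.8·0.9·0.04 + 0.75·0.1·0.96 + 0.94·0.1·0.04 = 0.406080 + 0.028800 + 0.072000 + 0.003760 = 0.510640
Restricting to configurations with satellite trail present: 0.028800 + 0.003760 = 0.032560.
So P(satellite trail | anomaly flag, real transient source) = 0.032560/0.510640 ≈ 0.064.

Pr(satellite trail | anomaly flag, real transient source) ≈ 0.064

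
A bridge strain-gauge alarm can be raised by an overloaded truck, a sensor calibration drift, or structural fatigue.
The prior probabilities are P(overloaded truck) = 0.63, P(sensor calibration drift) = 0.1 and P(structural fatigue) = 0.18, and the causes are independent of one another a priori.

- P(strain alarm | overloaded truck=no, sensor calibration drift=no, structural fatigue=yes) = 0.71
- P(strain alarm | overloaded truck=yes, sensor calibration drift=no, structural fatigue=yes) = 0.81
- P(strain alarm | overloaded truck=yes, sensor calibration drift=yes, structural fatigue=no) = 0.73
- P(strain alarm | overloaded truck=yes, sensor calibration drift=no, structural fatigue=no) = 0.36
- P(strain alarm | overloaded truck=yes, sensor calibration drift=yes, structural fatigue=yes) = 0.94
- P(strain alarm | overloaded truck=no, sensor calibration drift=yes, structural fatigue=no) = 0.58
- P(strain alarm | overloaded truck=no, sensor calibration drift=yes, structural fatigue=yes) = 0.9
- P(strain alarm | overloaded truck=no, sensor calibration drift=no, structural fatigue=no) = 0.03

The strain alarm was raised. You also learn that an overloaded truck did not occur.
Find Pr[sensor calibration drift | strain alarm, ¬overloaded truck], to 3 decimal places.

Pr[sensor calibration drift | strain alarm, ¬overloaded truck] ≈ 0.317

By total probability over the 4 (sensor calibration drift, structural fatigue) configurations:
  P(strain alarm | ¬overloaded truck) = 0.03·0.9·0.82 + 0.71·0.9·0.18 + 0.58·0.1·0.82 + 0.9·0.1·0.18
        = 0.022140 + 0.115020 + 0.047560 + 0.016200 = 0.200920
The terms with sensor calibration drift present sum to 0.063760, so
  P(sensor calibration drift | strain alarm, ¬overloaded truck) = 0.063760 / 0.200920 ≈ 0.317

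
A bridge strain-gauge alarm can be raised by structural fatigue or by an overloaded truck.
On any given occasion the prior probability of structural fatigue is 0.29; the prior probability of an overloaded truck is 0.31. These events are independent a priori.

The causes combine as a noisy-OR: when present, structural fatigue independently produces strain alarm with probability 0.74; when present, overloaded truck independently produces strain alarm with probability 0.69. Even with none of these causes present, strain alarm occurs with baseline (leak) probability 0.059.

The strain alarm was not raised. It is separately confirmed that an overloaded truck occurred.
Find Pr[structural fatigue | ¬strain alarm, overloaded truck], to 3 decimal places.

Under noisy-OR, P(strain alarm | causes) = 1 − (1−0.059)·∏(1−qᵢ) over the active causes.
P(¬strain alarm | overloaded truck) = 0.29171·0.71 + 0.075845·0.29 = 0.207114 + 0.021995 = 0.229109
Restricting to configurations with structural fatigue present: 0.075845·0.29 = 0.021995.
Hence the posterior is 0.021995/0.229109 ≈ 0.096.

Pr[structural fatigue | ¬strain alarm, overloaded truck] ≈ 0.096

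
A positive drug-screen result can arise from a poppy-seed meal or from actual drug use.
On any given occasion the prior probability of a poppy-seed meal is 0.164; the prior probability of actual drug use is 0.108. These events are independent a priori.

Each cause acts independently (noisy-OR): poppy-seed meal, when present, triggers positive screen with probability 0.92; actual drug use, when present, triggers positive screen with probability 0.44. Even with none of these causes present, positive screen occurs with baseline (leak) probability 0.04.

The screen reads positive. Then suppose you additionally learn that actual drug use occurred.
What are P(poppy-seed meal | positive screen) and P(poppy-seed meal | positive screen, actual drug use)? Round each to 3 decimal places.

P(poppy-seed meal | positive screen) ≈ 0.680; P(poppy-seed meal | positive screen, actual drug use) ≈ 0.289

Under noisy-OR, P(positive screen | causes) = 1 − (1−0.04)·∏(1−qᵢ) over the active causes.
Enumerate the 4 (poppy-seed meal, actual drug use) configurations and weight by the priors:
  P(positive screen) = 0.04·0.836·0.892 + 0.4624·0.836·0.108 + 0.9232·0.164·0.892 + 0.956992·0.164·0.108
        = 0.029828 + 0.041749 + 0.135053 + 0.016950 = 0.223580
The terms with poppy-seed meal present sum to 0.152003, so
  P(poppy-seed meal | positive screen) = 0.152003 / 0.223580 ≈ 0.680

With the extra evidence:
P(positive screen | actual drug use) = 0.4624×0.836 + 0.956992×0.164 = 0.386566 + 0.156947 = 0.543513
Restricting to configurations with poppy-seed meal present: 0.956992×0.164 = 0.156947.
P(poppy-seed meal | positive screen, actual drug use) = 0.156947 / 0.543513 ≈ 0.289
Conditioning on actual drug use lowers the posterior on poppy-seed meal: the classic explaining-away effect in a common-effect structure.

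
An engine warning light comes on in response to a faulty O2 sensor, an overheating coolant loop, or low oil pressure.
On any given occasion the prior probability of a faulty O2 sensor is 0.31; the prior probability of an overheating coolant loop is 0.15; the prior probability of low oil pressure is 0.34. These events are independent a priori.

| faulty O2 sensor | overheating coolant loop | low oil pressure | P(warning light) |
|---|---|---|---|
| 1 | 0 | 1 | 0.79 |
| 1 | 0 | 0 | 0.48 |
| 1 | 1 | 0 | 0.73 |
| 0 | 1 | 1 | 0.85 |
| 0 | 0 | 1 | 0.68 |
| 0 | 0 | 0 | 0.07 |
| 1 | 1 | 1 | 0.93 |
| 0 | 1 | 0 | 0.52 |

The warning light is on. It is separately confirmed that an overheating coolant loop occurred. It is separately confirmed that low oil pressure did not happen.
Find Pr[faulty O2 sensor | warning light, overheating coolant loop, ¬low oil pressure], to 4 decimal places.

Pr[faulty O2 sensor | warning light, overheating coolant loop, ¬low oil pressure] ≈ 0.3868

Enumerate both values of faulty O2 sensor and weight by the priors:
  P(warning light | overheating coolant loop, ¬low oil pressure) = 0.52*0.69 + 0.73*0.31
        = 0.358800 + 0.226300 = 0.585100
The terms with faulty O2 sensor present sum to 0.226300, so
  P(faulty O2 sensor | warning light, overheating coolant loop, ¬low oil pressure) = 0.226300 / 0.585100 ≈ 0.3868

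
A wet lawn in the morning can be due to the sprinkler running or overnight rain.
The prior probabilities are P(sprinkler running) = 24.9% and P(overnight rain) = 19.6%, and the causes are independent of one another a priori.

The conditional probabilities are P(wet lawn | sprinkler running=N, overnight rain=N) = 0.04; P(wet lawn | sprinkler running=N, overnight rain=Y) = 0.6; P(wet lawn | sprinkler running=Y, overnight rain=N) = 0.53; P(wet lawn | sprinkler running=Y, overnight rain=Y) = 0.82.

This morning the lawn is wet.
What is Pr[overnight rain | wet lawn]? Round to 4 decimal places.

P(wet lawn) = 0.04·0.751·0.804 + 0.6·0.751·0.196 + 0.53·0.249·0.804 + 0.82·0.249·0.196 = 0.024152 + 0.088318 + 0.106104 + 0.040019 = 0.258593
The overnight rain-present share is 0.088318 + 0.040019 = 0.128337.
Hence the posterior is 0.128337/0.258593 ≈ 0.4963.

Pr[overnight rain | wet lawn] ≈ 0.4963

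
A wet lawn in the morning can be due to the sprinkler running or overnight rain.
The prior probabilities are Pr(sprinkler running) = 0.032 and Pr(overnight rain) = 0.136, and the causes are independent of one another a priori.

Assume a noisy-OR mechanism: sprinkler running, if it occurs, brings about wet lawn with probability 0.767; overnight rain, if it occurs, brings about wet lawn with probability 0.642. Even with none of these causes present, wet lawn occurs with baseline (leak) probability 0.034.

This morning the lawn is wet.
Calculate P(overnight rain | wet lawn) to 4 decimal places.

P(overnight rain | wet lawn) ≈ 0.6438

Under noisy-OR, P(wet lawn | causes) = 1 − (1−0.034)·∏(1−qᵢ) over the active causes.
P(wet lawn) = 0.034*0.968*0.864 + 0.654172*0.968*0.136 + 0.774922*0.032*0.864 + 0.919422*0.032*0.136 = 0.028436 + 0.086120 + 0.021425 + 0.004001 = 0.139982
The overnight rain-present share is 0.086120 + 0.004001 = 0.090121.
P(overnight rain | wet lawn) = 0.090121 / 0.139982 ≈ 0.6438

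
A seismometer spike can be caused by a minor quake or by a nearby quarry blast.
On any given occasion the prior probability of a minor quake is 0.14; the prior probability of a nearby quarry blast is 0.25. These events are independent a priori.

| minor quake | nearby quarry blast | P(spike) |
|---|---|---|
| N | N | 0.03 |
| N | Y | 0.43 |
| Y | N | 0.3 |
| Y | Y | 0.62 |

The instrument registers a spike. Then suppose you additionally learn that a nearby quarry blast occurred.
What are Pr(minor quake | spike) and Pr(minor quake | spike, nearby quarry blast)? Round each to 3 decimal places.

Pr(minor quake | spike) ≈ 0.322; Pr(minor quake | spike, nearby quarry blast) ≈ 0.190

P(spike) = 0.03·0.86·0.75 + 0.43·0.86·0.25 + 0.3·0.14·0.75 + 0.62·0.14·0.25 = 0.019350 + 0.092450 + 0.031500 + 0.021700 = 0.165000
Restricting to configurations with minor quake present: 0.031500 + 0.021700 = 0.053200.
So P(minor quake | spike) = 0.053200/0.165000 ≈ 0.322.

Now also conditioning on nearby quarry blast=true:
Numerator (weight on configurations with minor quake): 0.62×0.14 = 0.086800
The normalizing constant is 0.43×0.86 + 0.62×0.14 = 0.456600
P(minor quake | spike, nearby quarry blast) = 0.086800/0.456600 ≈ 0.190
— nearby quarry blast explains away the evidence for minor quake.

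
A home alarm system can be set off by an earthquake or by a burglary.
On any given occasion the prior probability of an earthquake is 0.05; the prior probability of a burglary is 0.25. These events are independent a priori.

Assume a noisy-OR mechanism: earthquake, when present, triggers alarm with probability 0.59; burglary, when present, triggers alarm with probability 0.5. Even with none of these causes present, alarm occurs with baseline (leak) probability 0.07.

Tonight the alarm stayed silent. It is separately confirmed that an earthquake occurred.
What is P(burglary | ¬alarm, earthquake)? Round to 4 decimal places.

P(burglary | ¬alarm, earthquake) ≈ 0.1429

Under noisy-OR, P(alarm | causes) = 1 − (1−0.07)·∏(1−qᵢ) over the active causes.
Sum P(¬alarm|·) weighted by the priors over both values of burglary:
  P(¬alarm | earthquake) = 0.3813·0.75 + 0.19065·0.25
        = 0.285975 + 0.047662 = 0.333637
Keeping only the burglary-present terms gives 0.047662, so
  P(burglary | ¬alarm, earthquake) = 0.047662 / 0.333637 ≈ 0.1429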